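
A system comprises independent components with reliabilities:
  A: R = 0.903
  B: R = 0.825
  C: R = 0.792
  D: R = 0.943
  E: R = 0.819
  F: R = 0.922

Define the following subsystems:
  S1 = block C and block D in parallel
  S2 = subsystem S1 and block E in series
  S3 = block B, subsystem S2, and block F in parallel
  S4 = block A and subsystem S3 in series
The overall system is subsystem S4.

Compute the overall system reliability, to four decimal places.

Parallel (C and D): 1 − (1 − 0.792000)(1 − 0.943000) = 0.988144
Series ([0.988144] and E): 0.988144 × 0.819000 = 0.809290
Parallel (B, [0.809290], and F): 1 − (1 − 0.825000)(1 − 0.809290)(1 − 0.922000) = 0.997397
Series (A and [0.997397]): 0.903000 × 0.997397 = 0.9006

0.9006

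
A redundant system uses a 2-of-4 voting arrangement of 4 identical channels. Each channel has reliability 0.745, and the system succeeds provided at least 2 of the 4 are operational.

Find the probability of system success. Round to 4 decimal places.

R = Σ_{i=2}^{4} C(4,i) p^i (1−p)^{4−i} with p = 0.745
C(4,2)·0.745^2·0.255^2 = 0.216543
C(4,3)·0.745^3·0.255^1 = 0.421763
C(4,4)·0.745^4·0.255^0 = 0.308053
Sum = 0.9464

0.9464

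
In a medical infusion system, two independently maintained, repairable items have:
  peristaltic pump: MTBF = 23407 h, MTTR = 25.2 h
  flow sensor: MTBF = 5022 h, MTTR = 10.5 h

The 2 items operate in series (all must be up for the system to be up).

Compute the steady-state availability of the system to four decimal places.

0.9968

A(peristaltic pump) = MTBF/(MTBF+MTTR) = 23407/(23407+25.2) = 0.998925
A(flow sensor) = MTBF/(MTBF+MTTR) = 5022/(5022+10.5) = 0.997914
Series availability: 0.998925 × 0.997914 = 0.9968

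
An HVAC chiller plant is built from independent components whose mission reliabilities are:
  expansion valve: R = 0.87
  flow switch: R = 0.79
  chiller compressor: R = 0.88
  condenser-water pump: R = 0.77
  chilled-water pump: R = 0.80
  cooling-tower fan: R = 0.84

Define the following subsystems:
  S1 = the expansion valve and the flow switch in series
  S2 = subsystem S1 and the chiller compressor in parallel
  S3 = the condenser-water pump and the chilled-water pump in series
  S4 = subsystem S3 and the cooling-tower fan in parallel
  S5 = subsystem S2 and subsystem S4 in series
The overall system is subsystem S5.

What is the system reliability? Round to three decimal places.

Series (expansion valve and flow switch): 0.87000 × 0.79000 = 0.68730
Parallel ([0.68730] and chiller compressor): 1 − (1 − 0.68730)(1 − 0.88000) = 0.96248
Series (condenser-water pump and chilled-water pump): 0.77000 × 0.80000 = 0.61600
Parallel ([0.61600] and cooling-tower fan): 1 − (1 − 0.61600)(1 − 0.84000) = 0.93856
Series ([0.96248] and [0.93856]): 0.96248 × 0.93856 = 0.903

0.903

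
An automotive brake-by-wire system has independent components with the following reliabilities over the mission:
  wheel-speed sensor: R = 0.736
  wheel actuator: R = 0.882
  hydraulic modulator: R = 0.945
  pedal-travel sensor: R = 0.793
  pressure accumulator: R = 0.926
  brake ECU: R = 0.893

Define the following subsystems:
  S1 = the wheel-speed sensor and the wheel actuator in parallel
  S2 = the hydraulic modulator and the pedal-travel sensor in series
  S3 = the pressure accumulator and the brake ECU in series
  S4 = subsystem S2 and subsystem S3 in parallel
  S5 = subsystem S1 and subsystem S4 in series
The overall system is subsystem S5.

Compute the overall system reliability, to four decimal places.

0.9268

Parallel (wheel-speed sensor and wheel actuator): 1 − (1 − 0.736000)(1 − 0.882000) = 0.968848
Series (hydraulic modulator and pedal-travel sensor): 0.945000 × 0.793000 = 0.749385
Series (pressure accumulator and brake ECU): 0.926000 × 0.893000 = 0.826918
Parallel ([0.749385] and [0.826918]): 1 − (1 − 0.749385)(1 − 0.826918) = 0.956623
Series ([0.968848] and [0.956623]): 0.968848 × 0.956623 = 0.9268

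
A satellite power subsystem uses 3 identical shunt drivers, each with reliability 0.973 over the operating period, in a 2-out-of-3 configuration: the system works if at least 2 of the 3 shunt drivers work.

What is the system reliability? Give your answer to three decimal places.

0.998

R = Σ_{i=2}^{3} C(3,i) p^i (1−p)^{3−i} with p = 0.973
C(3,2)·0.973^2·0.027^1 = 0.07669
C(3,3)·0.973^3·0.027^0 = 0.92117
Sum = 0.998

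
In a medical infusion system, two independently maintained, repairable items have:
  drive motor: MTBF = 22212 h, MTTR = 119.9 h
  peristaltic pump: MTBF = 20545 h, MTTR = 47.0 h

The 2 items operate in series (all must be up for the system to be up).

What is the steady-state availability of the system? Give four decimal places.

0.9924

A(drive motor) = MTBF/(MTBF+MTTR) = 22212/(22212+119.9) = 0.994631
A(peristaltic pump) = MTBF/(MTBF+MTTR) = 20545/(20545+47.0) = 0.997718
Series availability: 0.994631 × 0.997718 = 0.9924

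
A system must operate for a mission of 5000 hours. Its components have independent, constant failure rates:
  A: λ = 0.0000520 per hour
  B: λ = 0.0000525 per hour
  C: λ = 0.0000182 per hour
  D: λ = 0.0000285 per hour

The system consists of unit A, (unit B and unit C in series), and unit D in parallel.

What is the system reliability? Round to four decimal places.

R(A) = exp(−0.0000520 × 5000) = 0.771052
R(B) = exp(−0.0000525 × 5000) = 0.769126
R(C) = exp(−0.0000182 × 5000) = 0.913018
R(D) = exp(−0.0000285 × 5000) = 0.867188
Series (B and C): 0.769126 × 0.913018 = 0.702226
Parallel (A, [0.702226], and D): 1 − (1 − 0.771052)(1 − 0.702226)(1 − 0.867188) = 0.9909

0.9909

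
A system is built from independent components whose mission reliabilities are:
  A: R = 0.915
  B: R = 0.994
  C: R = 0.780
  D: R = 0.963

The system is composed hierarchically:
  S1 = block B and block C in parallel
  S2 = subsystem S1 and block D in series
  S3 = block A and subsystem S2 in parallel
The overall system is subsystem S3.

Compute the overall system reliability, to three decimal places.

Parallel (B and C): 1 − (1 − 0.99400)(1 − 0.78000) = 0.99868
Series ([0.99868] and D): 0.99868 × 0.96300 = 0.96173
Parallel (A and [0.96173]): 1 − (1 − 0.91500)(1 − 0.96173) = 0.997

0.997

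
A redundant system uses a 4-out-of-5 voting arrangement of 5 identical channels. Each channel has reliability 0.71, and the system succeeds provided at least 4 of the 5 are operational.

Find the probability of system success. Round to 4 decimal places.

0.5489

R = Σ_{i=4}^{5} C(5,i) p^i (1−p)^{5−i} with p = 0.71
C(5,4)·0.71^4·0.29^1 = 0.368469
C(5,5)·0.71^5·0.29^0 = 0.180423
Sum = 0.5489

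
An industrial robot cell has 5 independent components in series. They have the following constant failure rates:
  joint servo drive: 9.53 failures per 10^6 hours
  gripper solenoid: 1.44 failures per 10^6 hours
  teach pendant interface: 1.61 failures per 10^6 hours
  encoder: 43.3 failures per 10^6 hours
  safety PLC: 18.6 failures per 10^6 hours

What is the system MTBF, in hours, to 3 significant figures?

13400

Series of exponential components: λ_sys = Σ λ_i
λ_sys = 0.00000953 + 0.00000144 + 0.00000161 + 0.0000433 + 0.0000186 = 7.4480e-05 /h
MTBF = 1 / λ_sys = 13400 h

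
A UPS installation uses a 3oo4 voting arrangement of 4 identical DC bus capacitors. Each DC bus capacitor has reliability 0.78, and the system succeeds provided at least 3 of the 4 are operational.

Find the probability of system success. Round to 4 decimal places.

R = Σ_{i=3}^{4} C(4,i) p^i (1−p)^{4−i} with p = 0.78
C(4,3)·0.78^3·0.22^1 = 0.417606
C(4,4)·0.78^4·0.22^0 = 0.370151
Sum = 0.7878

0.7878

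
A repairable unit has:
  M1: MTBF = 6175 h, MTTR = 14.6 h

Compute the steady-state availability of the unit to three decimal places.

A(M1) = MTBF/(MTBF+MTTR) = 6175/(6175+14.6) = 0.998

0.998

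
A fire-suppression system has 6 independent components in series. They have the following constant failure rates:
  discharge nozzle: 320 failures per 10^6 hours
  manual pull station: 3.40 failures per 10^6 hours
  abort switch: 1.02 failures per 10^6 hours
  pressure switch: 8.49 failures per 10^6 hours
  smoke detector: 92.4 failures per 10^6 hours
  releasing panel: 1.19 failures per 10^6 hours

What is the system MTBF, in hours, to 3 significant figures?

2340

Series of exponential components: λ_sys = Σ λ_i
λ_sys = 0.000320 + 0.00000340 + 0.00000102 + 0.00000849 + 0.0000924 + 0.00000119 = 4.2650e-04 /h
MTBF = 1 / λ_sys = 2340 h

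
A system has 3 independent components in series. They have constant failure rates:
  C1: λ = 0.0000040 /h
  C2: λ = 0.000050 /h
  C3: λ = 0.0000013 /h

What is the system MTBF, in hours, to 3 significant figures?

Series of exponential components: λ_sys = Σ λ_i
λ_sys = 0.0000040 + 0.000050 + 0.0000013 = 5.5300e-05 /h
MTBF = 1 / λ_sys = 18100 h

18100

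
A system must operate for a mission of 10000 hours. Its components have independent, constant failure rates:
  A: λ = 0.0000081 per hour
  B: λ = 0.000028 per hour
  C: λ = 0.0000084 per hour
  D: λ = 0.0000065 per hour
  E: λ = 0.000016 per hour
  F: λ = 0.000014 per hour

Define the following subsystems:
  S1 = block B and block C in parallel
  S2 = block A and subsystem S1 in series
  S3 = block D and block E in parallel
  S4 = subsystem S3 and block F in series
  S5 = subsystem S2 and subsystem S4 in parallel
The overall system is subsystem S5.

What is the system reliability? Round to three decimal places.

R(A) = exp(−0.0000081 × 10000) = 0.92219
R(B) = exp(−0.000028 × 10000) = 0.75578
R(C) = exp(−0.0000084 × 10000) = 0.91943
R(D) = exp(−0.0000065 × 10000) = 0.93707
R(E) = exp(−0.000016 × 10000) = 0.85214
R(F) = exp(−0.000014 × 10000) = 0.86936
Parallel (B and C): 1 − (1 − 0.75578)(1 − 0.91943) = 0.98032
Series (A and [0.98032]): 0.92219 × 0.98032 = 0.90404
Parallel (D and E): 1 − (1 − 0.93707)(1 − 0.85214) = 0.99070
Series ([0.99070] and F): 0.99070 × 0.86936 = 0.86127
Parallel ([0.90404] and [0.86127]): 1 − (1 − 0.90404)(1 − 0.86127) = 0.987

0.987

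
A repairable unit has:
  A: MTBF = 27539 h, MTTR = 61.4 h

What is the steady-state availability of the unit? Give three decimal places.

A(A) = MTBF/(MTBF+MTTR) = 27539/(27539+61.4) = 0.998

0.998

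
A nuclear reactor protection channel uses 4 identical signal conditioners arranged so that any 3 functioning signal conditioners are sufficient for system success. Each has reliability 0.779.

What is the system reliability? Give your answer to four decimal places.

0.7861

R = Σ_{i=3}^{4} C(4,i) p^i (1−p)^{4−i} with p = 0.779
C(4,3)·0.779^3·0.221^1 = 0.417893
C(4,4)·0.779^4·0.221^0 = 0.368256
Sum = 0.7861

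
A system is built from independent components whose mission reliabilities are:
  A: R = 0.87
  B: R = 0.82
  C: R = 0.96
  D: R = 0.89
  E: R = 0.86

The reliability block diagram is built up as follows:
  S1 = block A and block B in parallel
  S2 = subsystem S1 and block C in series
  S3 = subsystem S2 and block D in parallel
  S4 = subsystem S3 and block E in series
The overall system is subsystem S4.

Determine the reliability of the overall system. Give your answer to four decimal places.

0.8541

Parallel (A and B): 1 − (1 − 0.870000)(1 − 0.820000) = 0.976600
Series ([0.976600] and C): 0.976600 × 0.960000 = 0.937536
Parallel ([0.937536] and D): 1 − (1 − 0.937536)(1 − 0.890000) = 0.993129
Series ([0.993129] and E): 0.993129 × 0.860000 = 0.8541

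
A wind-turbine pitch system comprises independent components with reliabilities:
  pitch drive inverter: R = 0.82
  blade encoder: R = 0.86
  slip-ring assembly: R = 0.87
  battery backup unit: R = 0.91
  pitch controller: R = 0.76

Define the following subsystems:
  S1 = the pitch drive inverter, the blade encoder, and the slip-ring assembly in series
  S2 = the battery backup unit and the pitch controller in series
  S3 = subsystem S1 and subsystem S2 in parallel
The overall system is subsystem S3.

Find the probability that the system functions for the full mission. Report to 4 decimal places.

0.8808

Series (pitch drive inverter, blade encoder, and slip-ring assembly): 0.820000 × 0.860000 × 0.870000 = 0.613524
Series (battery backup unit and pitch controller): 0.910000 × 0.760000 = 0.691600
Parallel ([0.613524] and [0.691600]): 1 − (1 − 0.613524)(1 − 0.691600) = 0.8808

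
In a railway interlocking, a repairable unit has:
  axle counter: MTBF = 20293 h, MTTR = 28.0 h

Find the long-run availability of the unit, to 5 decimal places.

0.99862

A(axle counter) = MTBF/(MTBF+MTTR) = 20293/(20293+28.0) = 0.99862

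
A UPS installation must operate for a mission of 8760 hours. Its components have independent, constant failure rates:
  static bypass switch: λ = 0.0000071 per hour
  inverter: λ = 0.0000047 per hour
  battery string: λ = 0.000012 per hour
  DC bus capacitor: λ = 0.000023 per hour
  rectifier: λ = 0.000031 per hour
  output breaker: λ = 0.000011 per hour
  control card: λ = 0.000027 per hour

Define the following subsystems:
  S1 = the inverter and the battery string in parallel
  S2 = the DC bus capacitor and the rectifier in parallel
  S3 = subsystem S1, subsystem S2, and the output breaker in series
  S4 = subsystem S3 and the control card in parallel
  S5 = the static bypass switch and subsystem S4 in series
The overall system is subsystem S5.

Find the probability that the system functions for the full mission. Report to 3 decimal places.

R(static bypass switch) = exp(−0.0000071 × 8760) = 0.93970
R(inverter) = exp(−0.0000047 × 8760) = 0.95966
R(battery string) = exp(−0.000012 × 8760) = 0.90022
R(DC bus capacitor) = exp(−0.000023 × 8760) = 0.81752
R(rectifier) = exp(−0.000031 × 8760) = 0.76219
R(output breaker) = exp(−0.000011 × 8760) = 0.90814
R(control card) = exp(−0.000027 × 8760) = 0.78937
Parallel (inverter and battery string): 1 − (1 − 0.95966)(1 − 0.90022) = 0.99597
Parallel (DC bus capacitor and rectifier): 1 − (1 − 0.81752)(1 − 0.76219) = 0.95660
Series ([0.99597], [0.95660], and output breaker): 0.99597 × 0.95660 × 0.90814 = 0.86523
Parallel ([0.86523] and control card): 1 − (1 − 0.86523)(1 − 0.78937) = 0.97161
Series (static bypass switch and [0.97161]): 0.93970 × 0.97161 = 0.913

0.913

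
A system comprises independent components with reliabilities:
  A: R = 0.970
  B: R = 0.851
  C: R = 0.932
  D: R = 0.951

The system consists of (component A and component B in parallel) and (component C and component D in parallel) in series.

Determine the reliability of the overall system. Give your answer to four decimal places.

0.9922

Parallel (A and B): 1 − (1 − 0.970000)(1 − 0.851000) = 0.995530
Parallel (C and D): 1 − (1 − 0.932000)(1 − 0.951000) = 0.996668
Series ([0.995530] and [0.996668]): 0.995530 × 0.996668 = 0.9922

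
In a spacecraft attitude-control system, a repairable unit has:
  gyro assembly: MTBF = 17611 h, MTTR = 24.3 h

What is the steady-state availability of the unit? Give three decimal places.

A(gyro assembly) = MTBF/(MTBF+MTTR) = 17611/(17611+24.3) = 0.999

0.999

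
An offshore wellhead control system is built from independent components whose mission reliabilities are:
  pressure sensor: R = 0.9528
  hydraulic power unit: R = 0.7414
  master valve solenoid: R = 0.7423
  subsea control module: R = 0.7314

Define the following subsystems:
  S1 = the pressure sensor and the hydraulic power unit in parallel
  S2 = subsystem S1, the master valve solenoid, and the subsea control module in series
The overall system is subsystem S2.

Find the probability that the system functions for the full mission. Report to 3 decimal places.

0.536

Parallel (pressure sensor and hydraulic power unit): 1 − (1 − 0.95280)(1 − 0.74140) = 0.98779
Series ([0.98779], master valve solenoid, and subsea control module): 0.98779 × 0.74230 × 0.73140 = 0.536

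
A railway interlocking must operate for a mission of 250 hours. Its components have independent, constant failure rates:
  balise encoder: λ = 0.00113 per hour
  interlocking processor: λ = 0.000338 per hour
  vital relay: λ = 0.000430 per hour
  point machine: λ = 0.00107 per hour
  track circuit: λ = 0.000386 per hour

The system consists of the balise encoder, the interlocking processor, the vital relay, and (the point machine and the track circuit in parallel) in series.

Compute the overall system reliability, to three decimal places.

R(balise encoder) = exp(−0.00113 × 250) = 0.75390
R(interlocking processor) = exp(−0.000338 × 250) = 0.91897
R(vital relay) = exp(−0.000430 × 250) = 0.89808
R(point machine) = exp(−0.00107 × 250) = 0.76529
R(track circuit) = exp(−0.000386 × 250) = 0.90801
Parallel (point machine and track circuit): 1 − (1 − 0.76529)(1 − 0.90801) = 0.97841
Series (balise encoder, interlocking processor, vital relay, and [0.97841]): 0.75390 × 0.91897 × 0.89808 × 0.97841 = 0.609

0.609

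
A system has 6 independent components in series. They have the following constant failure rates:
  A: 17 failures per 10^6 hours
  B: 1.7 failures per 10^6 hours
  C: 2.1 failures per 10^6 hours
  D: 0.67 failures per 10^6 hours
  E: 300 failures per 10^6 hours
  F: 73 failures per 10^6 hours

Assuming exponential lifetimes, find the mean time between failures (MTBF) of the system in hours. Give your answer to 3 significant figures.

2540

Series of exponential components: λ_sys = Σ λ_i
λ_sys = 0.000017 + 0.0000017 + 0.0000021 + 0.00000067 + 0.00030 + 0.000073 = 3.9447e-04 /h
MTBF = 1 / λ_sys = 2540 h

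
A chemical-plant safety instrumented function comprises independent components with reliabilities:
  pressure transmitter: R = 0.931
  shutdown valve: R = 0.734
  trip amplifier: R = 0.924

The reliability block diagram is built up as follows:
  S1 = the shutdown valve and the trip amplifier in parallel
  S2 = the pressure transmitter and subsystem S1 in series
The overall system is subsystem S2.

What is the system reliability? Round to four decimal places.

0.9122

Parallel (shutdown valve and trip amplifier): 1 − (1 − 0.734000)(1 − 0.924000) = 0.979784
Series (pressure transmitter and [0.979784]): 0.931000 × 0.979784 = 0.9122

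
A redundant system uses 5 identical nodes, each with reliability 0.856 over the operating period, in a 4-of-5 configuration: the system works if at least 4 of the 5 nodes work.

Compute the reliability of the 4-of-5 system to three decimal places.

R = Σ_{i=4}^{5} C(5,i) p^i (1−p)^{5−i} with p = 0.856
C(5,4)·0.856^4·0.144^1 = 0.38657
C(5,5)·0.856^5·0.144^0 = 0.45959
Sum = 0.846

0.846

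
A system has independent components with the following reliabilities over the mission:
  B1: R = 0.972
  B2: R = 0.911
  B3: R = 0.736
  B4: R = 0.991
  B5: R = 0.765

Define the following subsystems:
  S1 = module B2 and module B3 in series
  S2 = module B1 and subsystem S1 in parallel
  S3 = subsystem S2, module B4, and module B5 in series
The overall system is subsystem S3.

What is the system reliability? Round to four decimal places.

0.7511

Series (B2 and B3): 0.911000 × 0.736000 = 0.670496
Parallel (B1 and [0.670496]): 1 − (1 − 0.972000)(1 − 0.670496) = 0.990774
Series ([0.990774], B4, and B5): 0.990774 × 0.991000 × 0.765000 = 0.7511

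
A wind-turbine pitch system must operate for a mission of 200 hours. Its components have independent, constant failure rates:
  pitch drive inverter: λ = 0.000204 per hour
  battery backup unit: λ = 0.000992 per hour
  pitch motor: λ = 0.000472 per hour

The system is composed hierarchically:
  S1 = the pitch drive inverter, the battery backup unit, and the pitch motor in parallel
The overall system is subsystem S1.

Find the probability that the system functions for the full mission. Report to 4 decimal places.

R(pitch drive inverter) = exp(−0.000204 × 200) = 0.960021
R(battery backup unit) = exp(−0.000992 × 200) = 0.820042
R(pitch motor) = exp(−0.000472 × 200) = 0.909919
Parallel (pitch drive inverter, battery backup unit, and pitch motor): 1 − (1 − 0.960021)(1 − 0.820042)(1 − 0.909919) = 0.9994

0.9994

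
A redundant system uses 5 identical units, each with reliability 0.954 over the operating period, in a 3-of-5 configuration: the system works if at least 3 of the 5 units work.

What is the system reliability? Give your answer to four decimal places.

0.9991

R = Σ_{i=3}^{5} C(5,i) p^i (1−p)^{5−i} with p = 0.954
C(5,3)·0.954^3·0.046^2 = 0.018372
C(5,4)·0.954^4·0.046^1 = 0.190512
C(5,5)·0.954^5·0.046^0 = 0.790209
Sum = 0.9991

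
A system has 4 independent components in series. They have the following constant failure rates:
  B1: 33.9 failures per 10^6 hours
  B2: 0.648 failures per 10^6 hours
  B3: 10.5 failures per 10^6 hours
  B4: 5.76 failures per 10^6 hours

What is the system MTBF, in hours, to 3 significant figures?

19700

Series of exponential components: λ_sys = Σ λ_i
λ_sys = 0.0000339 + 0.000000648 + 0.0000105 + 0.00000576 = 5.0808e-05 /h
MTBF = 1 / λ_sys = 19700 h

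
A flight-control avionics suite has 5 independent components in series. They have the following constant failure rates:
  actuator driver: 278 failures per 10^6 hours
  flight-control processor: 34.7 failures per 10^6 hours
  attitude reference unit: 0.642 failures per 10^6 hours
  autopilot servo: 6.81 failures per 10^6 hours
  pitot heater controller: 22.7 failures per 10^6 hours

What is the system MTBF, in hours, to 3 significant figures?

Series of exponential components: λ_sys = Σ λ_i
λ_sys = 0.000278 + 0.0000347 + 0.000000642 + 0.00000681 + 0.0000227 = 3.4285e-04 /h
MTBF = 1 / λ_sys = 2920 h

2920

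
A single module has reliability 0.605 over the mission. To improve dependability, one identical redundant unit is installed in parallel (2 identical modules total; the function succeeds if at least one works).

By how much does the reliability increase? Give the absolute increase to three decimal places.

0.239

R_before = 0.605
R_after = 1 − (1 − 0.605)^2 = 0.844
ΔR = 0.844 − 0.605 = 0.239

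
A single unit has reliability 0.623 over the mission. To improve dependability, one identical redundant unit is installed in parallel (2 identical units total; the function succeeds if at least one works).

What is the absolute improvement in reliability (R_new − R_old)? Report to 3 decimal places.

R_before = 0.623
R_after = 1 − (1 − 0.623)^2 = 0.858
ΔR = 0.858 − 0.623 = 0.235

0.235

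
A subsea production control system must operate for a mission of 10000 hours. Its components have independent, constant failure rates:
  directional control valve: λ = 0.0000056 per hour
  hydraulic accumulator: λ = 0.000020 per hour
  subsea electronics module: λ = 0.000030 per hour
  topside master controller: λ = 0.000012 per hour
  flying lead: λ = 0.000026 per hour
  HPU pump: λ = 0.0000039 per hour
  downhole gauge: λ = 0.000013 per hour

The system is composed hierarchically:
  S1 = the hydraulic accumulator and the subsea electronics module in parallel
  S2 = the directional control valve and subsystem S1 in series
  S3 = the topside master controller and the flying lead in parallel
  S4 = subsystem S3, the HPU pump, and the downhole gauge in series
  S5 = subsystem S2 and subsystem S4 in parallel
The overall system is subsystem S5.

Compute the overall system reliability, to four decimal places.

0.9825

R(directional control valve) = exp(−0.0000056 × 10000) = 0.945539
R(hydraulic accumulator) = exp(−0.000020 × 10000) = 0.818731
R(subsea electronics module) = exp(−0.000030 × 10000) = 0.740818
R(topside master controller) = exp(−0.000012 × 10000) = 0.886920
R(flying lead) = exp(−0.000026 × 10000) = 0.771052
R(HPU pump) = exp(−0.0000039 × 10000) = 0.961751
R(downhole gauge) = exp(−0.000013 × 10000) = 0.878095
Parallel (hydraulic accumulator and subsea electronics module): 1 − (1 − 0.818731)(1 − 0.740818) = 0.953018
Series (directional control valve and [0.953018]): 0.945539 × 0.953018 = 0.901116
Parallel (topside master controller and flying lead): 1 − (1 − 0.886920)(1 − 0.771052) = 0.974111
Series ([0.974111], HPU pump, and downhole gauge): 0.974111 × 0.961751 × 0.878095 = 0.822645
Parallel ([0.901116] and [0.822645]): 1 − (1 − 0.901116)(1 − 0.822645) = 0.9825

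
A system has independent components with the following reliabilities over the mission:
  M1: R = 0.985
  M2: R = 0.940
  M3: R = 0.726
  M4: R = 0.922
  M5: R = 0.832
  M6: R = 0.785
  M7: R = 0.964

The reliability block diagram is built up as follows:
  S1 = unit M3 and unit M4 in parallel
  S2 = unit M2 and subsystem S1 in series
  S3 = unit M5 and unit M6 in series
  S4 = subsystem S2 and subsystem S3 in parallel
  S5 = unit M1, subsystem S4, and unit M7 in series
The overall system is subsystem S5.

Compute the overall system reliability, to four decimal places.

0.9232

Parallel (M3 and M4): 1 − (1 − 0.726000)(1 − 0.922000) = 0.978628
Series (M2 and [0.978628]): 0.940000 × 0.978628 = 0.919910
Series (M5 and M6): 0.832000 × 0.785000 = 0.653120
Parallel ([0.919910] and [0.653120]): 1 − (1 − 0.919910)(1 − 0.653120) = 0.972218
Series (M1, [0.972218], and M7): 0.985000 × 0.972218 × 0.964000 = 0.9232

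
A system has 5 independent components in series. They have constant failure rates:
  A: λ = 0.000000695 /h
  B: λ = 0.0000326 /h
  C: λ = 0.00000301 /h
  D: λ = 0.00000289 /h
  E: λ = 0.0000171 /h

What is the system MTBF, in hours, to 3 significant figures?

Series of exponential components: λ_sys = Σ λ_i
λ_sys = 0.000000695 + 0.0000326 + 0.00000301 + 0.00000289 + 0.0000171 = 5.6295e-05 /h
MTBF = 1 / λ_sys = 17800 h

17800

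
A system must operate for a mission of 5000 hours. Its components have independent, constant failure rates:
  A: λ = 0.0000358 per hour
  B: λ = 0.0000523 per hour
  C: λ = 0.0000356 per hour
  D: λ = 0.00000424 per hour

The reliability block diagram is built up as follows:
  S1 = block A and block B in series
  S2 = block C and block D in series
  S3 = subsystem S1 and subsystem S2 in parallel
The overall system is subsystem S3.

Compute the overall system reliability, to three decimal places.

R(A) = exp(−0.0000358 × 5000) = 0.83611
R(B) = exp(−0.0000523 × 5000) = 0.76990
R(C) = exp(−0.0000356 × 5000) = 0.83694
R(D) = exp(−0.00000424 × 5000) = 0.97902
Series (A and B): 0.83611 × 0.76990 = 0.64372
Series (C and D): 0.83694 × 0.97902 = 0.81938
Parallel ([0.64372] and [0.81938]): 1 − (1 − 0.64372)(1 − 0.81938) = 0.936

0.936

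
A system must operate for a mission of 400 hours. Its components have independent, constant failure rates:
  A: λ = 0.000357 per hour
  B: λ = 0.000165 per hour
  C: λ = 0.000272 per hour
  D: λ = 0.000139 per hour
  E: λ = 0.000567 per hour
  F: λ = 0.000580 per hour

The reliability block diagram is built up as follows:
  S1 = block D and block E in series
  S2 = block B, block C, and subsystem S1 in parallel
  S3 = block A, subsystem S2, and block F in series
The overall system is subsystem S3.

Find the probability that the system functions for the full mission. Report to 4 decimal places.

R(A) = exp(−0.000357 × 400) = 0.866927
R(B) = exp(−0.000165 × 400) = 0.936131
R(C) = exp(−0.000272 × 400) = 0.896910
R(D) = exp(−0.000139 × 400) = 0.945917
R(E) = exp(−0.000567 × 400) = 0.797080
R(F) = exp(−0.000580 × 400) = 0.792946
Series (D and E): 0.945917 × 0.797080 = 0.753972
Parallel (B, C, and [0.753972]): 1 − (1 − 0.936131)(1 − 0.896910)(1 − 0.753972) = 0.998380
Series (A, [0.998380], and F): 0.866927 × 0.998380 × 0.792946 = 0.6863

0.6863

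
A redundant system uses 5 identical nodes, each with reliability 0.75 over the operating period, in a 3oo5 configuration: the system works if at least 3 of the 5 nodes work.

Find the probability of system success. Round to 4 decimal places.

0.8965

R = Σ_{i=3}^{5} C(5,i) p^i (1−p)^{5−i} with p = 0.75
C(5,3)·0.75^3·0.25^2 = 0.263672
C(5,4)·0.75^4·0.25^1 = 0.395508
C(5,5)·0.75^5·0.25^0 = 0.237305
Sum = 0.8965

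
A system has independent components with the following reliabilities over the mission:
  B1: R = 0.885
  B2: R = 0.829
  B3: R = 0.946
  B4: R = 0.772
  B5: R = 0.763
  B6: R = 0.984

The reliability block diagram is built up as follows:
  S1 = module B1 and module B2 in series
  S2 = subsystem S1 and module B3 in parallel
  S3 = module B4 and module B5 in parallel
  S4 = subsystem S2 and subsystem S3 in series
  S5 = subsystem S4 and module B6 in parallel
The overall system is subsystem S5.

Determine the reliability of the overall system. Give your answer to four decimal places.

0.9989

Series (B1 and B2): 0.885000 × 0.829000 = 0.733665
Parallel ([0.733665] and B3): 1 − (1 − 0.733665)(1 − 0.946000) = 0.985618
Parallel (B4 and B5): 1 − (1 − 0.772000)(1 − 0.763000) = 0.945964
Series ([0.985618] and [0.945964]): 0.985618 × 0.945964 = 0.932359
Parallel ([0.932359] and B6): 1 − (1 − 0.932359)(1 − 0.984000) = 0.9989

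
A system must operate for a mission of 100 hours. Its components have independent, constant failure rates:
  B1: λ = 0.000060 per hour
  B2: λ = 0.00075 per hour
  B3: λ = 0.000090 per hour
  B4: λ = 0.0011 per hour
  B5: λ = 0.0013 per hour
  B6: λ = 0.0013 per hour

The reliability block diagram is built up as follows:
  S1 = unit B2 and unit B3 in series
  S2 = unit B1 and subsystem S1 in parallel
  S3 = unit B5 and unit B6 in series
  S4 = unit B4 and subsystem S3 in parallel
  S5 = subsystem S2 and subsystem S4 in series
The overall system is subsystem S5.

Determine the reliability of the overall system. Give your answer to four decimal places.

0.9757

R(B1) = exp(−0.000060 × 100) = 0.994018
R(B2) = exp(−0.00075 × 100) = 0.927743
R(B3) = exp(−0.000090 × 100) = 0.991040
R(B4) = exp(−0.0011 × 100) = 0.895834
R(B5) = exp(−0.0013 × 100) = 0.878095
R(B6) = exp(−0.0013 × 100) = 0.878095
Series (B2 and B3): 0.927743 × 0.991040 = 0.919430
Parallel (B1 and [0.919430]): 1 − (1 − 0.994018)(1 − 0.919430) = 0.999518
Series (B5 and B6): 0.878095 × 0.878095 = 0.771051
Parallel (B4 and [0.771051]): 1 − (1 − 0.895834)(1 − 0.771051) = 0.976151
Series ([0.999518] and [0.976151]): 0.999518 × 0.976151 = 0.9757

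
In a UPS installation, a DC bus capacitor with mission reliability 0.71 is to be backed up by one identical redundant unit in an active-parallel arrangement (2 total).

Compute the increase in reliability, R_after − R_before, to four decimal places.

0.2059

R_before = 0.71
R_after = 1 − (1 − 0.71)^2 = 0.9159
ΔR = 0.9159 − 0.71 = 0.2059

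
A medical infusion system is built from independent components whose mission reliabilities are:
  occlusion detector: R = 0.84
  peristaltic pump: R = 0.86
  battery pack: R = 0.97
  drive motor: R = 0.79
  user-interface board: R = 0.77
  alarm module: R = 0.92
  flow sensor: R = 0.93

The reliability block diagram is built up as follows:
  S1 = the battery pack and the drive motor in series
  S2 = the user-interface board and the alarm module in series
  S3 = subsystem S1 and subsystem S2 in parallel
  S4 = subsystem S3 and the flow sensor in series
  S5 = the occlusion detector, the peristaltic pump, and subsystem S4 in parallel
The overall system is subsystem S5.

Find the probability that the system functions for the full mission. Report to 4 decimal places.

0.9970

Series (battery pack and drive motor): 0.970000 × 0.790000 = 0.766300
Series (user-interface board and alarm module): 0.770000 × 0.920000 = 0.708400
Parallel ([0.766300] and [0.708400]): 1 − (1 − 0.766300)(1 − 0.708400) = 0.931853
Series ([0.931853] and flow sensor): 0.931853 × 0.930000 = 0.866623
Parallel (occlusion detector, peristaltic pump, and [0.866623]): 1 − (1 − 0.840000)(1 − 0.860000)(1 − 0.866623) = 0.9970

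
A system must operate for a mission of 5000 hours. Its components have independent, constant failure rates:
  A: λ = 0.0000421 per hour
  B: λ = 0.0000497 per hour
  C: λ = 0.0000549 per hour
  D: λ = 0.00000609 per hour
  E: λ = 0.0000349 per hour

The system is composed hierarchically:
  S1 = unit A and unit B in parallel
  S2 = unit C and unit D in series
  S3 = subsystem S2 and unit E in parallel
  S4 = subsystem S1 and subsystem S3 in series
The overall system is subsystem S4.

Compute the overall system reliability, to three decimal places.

0.918

R(A) = exp(−0.0000421 × 5000) = 0.81018
R(B) = exp(−0.0000497 × 5000) = 0.77997
R(C) = exp(−0.0000549 × 5000) = 0.75995
R(D) = exp(−0.00000609 × 5000) = 0.97001
R(E) = exp(−0.0000349 × 5000) = 0.83988
Parallel (A and B): 1 − (1 − 0.81018)(1 − 0.77997) = 0.95823
Series (C and D): 0.75995 × 0.97001 = 0.73716
Parallel ([0.73716] and E): 1 − (1 − 0.73716)(1 − 0.83988) = 0.95791
Series ([0.95823] and [0.95791]): 0.95823 × 0.95791 = 0.918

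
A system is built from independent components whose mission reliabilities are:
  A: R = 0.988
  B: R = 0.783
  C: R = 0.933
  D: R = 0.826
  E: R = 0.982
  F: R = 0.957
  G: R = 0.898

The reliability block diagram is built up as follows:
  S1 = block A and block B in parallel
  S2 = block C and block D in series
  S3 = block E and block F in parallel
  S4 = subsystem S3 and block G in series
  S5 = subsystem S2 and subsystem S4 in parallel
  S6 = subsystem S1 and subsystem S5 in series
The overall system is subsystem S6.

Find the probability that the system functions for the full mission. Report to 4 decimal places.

0.9739

Parallel (A and B): 1 − (1 − 0.988000)(1 − 0.783000) = 0.997396
Series (C and D): 0.933000 × 0.826000 = 0.770658
Parallel (E and F): 1 − (1 − 0.982000)(1 − 0.957000) = 0.999226
Series ([0.999226] and G): 0.999226 × 0.898000 = 0.897305
Parallel ([0.770658] and [0.897305]): 1 − (1 − 0.770658)(1 − 0.897305) = 0.976448
Series ([0.997396] and [0.976448]): 0.997396 × 0.976448 = 0.9739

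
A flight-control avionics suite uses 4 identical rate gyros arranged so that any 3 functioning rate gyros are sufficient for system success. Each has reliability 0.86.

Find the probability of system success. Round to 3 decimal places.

R = Σ_{i=3}^{4} C(4,i) p^i (1−p)^{4−i} with p = 0.86
C(4,3)·0.86^3·0.14^1 = 0.35619
C(4,4)·0.86^4·0.14^0 = 0.54701
Sum = 0.903

0.903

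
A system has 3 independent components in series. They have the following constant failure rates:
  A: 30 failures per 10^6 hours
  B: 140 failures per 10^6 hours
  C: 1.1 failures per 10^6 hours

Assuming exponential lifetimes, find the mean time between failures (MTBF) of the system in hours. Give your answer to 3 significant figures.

5840

Series of exponential components: λ_sys = Σ λ_i
λ_sys = 0.000030 + 0.00014 + 0.0000011 = 1.7110e-04 /h
MTBF = 1 / λ_sys = 5840 h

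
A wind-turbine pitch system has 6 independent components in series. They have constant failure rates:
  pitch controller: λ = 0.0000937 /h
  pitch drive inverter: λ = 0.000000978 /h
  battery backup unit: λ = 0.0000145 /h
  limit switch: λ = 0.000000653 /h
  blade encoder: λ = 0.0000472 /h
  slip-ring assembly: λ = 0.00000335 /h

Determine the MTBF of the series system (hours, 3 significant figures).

6240

Series of exponential components: λ_sys = Σ λ_i
λ_sys = 0.0000937 + 0.000000978 + 0.0000145 + 0.000000653 + 0.0000472 + 0.00000335 = 1.6038e-04 /h
MTBF = 1 / λ_sys = 6240 h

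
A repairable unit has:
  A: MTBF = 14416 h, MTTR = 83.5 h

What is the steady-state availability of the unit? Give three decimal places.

A(A) = MTBF/(MTBF+MTTR) = 14416/(14416+83.5) = 0.994

0.994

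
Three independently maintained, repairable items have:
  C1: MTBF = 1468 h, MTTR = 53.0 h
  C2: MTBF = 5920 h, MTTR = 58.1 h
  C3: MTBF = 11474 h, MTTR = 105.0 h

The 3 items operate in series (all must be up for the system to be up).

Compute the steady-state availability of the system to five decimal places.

0.94711

A(C1) = MTBF/(MTBF+MTTR) = 1468/(1468+53.0) = 0.965155
A(C2) = MTBF/(MTBF+MTTR) = 5920/(5920+58.1) = 0.990281
A(C3) = MTBF/(MTBF+MTTR) = 11474/(11474+105.0) = 0.990932
Series availability: 0.965155 × 0.990281 × 0.990932 = 0.94711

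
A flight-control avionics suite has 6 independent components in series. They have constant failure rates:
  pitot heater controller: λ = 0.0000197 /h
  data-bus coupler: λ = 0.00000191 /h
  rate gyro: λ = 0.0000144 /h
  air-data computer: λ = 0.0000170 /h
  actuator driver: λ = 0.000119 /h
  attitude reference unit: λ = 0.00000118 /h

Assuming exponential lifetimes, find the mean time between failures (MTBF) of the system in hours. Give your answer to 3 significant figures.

5770

Series of exponential components: λ_sys = Σ λ_i
λ_sys = 0.0000197 + 0.00000191 + 0.0000144 + 0.0000170 + 0.000119 + 0.00000118 = 1.7319e-04 /h
MTBF = 1 / λ_sys = 5770 h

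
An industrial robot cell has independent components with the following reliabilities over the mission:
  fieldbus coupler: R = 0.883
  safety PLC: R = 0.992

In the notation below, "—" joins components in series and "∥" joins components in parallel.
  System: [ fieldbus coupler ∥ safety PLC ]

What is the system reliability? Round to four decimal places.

Parallel (fieldbus coupler and safety PLC): 1 − (1 − 0.883000)(1 − 0.992000) = 0.9991

0.9991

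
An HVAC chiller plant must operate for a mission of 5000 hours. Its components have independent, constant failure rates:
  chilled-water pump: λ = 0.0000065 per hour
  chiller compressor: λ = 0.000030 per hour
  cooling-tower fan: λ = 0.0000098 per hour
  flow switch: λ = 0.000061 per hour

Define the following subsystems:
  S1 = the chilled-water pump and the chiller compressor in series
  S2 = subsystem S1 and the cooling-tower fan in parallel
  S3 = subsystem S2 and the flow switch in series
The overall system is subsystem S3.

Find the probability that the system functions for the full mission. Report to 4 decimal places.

R(chilled-water pump) = exp(−0.0000065 × 5000) = 0.968022
R(chiller compressor) = exp(−0.000030 × 5000) = 0.860708
R(cooling-tower fan) = exp(−0.0000098 × 5000) = 0.952181
R(flow switch) = exp(−0.000061 × 5000) = 0.737123
Series (chilled-water pump and chiller compressor): 0.968022 × 0.860708 = 0.833184
Parallel ([0.833184] and cooling-tower fan): 1 − (1 − 0.833184)(1 − 0.952181) = 0.992023
Series ([0.992023] and flow switch): 0.992023 × 0.737123 = 0.7312

0.7312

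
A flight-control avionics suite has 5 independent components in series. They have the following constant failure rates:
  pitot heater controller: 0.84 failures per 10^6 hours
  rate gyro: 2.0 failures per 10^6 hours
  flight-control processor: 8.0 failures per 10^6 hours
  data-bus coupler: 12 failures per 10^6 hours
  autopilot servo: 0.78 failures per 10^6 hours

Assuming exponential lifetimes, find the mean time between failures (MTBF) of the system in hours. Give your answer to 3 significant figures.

Series of exponential components: λ_sys = Σ λ_i
λ_sys = 0.00000084 + 0.0000020 + 0.0000080 + 0.000012 + 0.00000078 = 2.3620e-05 /h
MTBF = 1 / λ_sys = 42300 h

42300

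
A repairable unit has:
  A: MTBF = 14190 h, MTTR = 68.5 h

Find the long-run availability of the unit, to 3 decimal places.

A(A) = MTBF/(MTBF+MTTR) = 14190/(14190+68.5) = 0.995

0.995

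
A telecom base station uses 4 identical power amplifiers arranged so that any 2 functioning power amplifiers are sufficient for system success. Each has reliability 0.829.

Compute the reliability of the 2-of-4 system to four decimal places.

0.9826

R = Σ_{i=2}^{4} C(4,i) p^i (1−p)^{4−i} with p = 0.829
C(4,2)·0.829^2·0.171^2 = 0.120574
C(4,3)·0.829^3·0.171^1 = 0.389690
C(4,4)·0.829^4·0.171^0 = 0.472300
Sum = 0.9826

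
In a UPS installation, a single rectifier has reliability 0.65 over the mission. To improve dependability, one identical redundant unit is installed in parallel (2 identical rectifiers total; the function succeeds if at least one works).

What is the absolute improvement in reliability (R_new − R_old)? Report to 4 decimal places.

R_before = 0.65
R_after = 1 − (1 − 0.65)^2 = 0.8775
ΔR = 0.8775 − 0.65 = 0.2275

0.2275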